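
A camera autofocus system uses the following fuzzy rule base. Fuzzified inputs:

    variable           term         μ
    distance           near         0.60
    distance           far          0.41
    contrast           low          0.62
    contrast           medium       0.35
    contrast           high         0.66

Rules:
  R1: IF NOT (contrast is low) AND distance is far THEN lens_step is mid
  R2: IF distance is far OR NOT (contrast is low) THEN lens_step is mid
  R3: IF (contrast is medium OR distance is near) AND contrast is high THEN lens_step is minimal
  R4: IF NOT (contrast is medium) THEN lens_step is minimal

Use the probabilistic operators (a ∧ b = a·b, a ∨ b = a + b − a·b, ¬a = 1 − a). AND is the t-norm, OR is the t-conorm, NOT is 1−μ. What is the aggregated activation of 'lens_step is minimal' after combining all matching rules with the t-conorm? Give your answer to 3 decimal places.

0.821

R1: ¬low=1−0.62=0.38, far=0.41; AND[a·b] → w = 0.1558
R2: far=0.41, ¬low=1−0.62=0.38; OR[a + b − a·b] → w = 0.6342
R3: (medium=0.35 OR near=0.60) = 0.7400; AND[a·b] with high=0.66 → w = 0.4884
R4: ¬medium=1−0.35=0.65 → w = 0.6500
Rules with consequent 'minimal': {R3, R4} → strengths 0.4884, 0.6500
Aggregate via t-conorm [a + b − a·b]: 0.8209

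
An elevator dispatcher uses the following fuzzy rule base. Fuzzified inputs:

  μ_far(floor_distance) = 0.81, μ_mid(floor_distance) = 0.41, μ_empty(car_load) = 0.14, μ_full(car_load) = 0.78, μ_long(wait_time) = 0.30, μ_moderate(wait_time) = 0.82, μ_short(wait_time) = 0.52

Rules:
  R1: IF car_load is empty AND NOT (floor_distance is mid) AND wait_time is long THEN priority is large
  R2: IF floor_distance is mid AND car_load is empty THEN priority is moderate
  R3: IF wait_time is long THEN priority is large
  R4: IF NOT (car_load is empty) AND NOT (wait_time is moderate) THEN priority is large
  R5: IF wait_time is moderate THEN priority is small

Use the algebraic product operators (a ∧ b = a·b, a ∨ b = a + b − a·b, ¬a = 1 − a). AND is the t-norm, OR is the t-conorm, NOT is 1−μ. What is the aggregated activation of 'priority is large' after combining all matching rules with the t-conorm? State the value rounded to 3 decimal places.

0.423

R1: empty=0.14, ¬mid=1−0.41=0.59, long=0.30; AND[a·b] → w = 0.0248
R2: mid=0.41, empty=0.14; AND[a·b] → w = 0.0574
R3: long=0.30 → w = 0.3000
R4: ¬empty=1−0.14=0.86, ¬moderate=1−0.82=0.18; AND[a·b] → w = 0.1548
R5: moderate=0.82 → w = 0.8200
Rules with consequent 'large': {R1, R3, R4} → strengths 0.0248, 0.3000, 0.1548
Aggregate via t-conorm [a + b − a·b]: 0.4230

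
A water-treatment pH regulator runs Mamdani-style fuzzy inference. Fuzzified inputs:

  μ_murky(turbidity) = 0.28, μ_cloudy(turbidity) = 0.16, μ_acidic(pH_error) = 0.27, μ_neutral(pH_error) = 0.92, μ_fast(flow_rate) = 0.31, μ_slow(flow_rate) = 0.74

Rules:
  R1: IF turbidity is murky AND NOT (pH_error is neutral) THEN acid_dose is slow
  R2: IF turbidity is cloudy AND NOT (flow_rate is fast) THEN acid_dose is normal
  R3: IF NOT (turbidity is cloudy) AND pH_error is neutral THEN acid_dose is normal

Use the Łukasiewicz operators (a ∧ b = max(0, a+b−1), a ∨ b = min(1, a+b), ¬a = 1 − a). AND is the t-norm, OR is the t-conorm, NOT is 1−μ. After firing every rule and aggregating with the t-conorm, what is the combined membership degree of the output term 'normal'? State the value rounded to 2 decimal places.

R1: murky=0.28, ¬neutral=1−0.92=0.08; AND[max(0, a+b−1)] → w = 0.00
R2: cloudy=0.16, ¬fast=1−0.31=0.69; AND[max(0, a+b−1)] → w = 0.00
R3: ¬cloudy=1−0.16=0.84, neutral=0.92; AND[max(0, a+b−1)] → w = 0.76
Rules with consequent 'normal': {R2, R3} → strengths 0.00, 0.76
Aggregate via t-conorm [min(1, a+b)]: 0.76

0.76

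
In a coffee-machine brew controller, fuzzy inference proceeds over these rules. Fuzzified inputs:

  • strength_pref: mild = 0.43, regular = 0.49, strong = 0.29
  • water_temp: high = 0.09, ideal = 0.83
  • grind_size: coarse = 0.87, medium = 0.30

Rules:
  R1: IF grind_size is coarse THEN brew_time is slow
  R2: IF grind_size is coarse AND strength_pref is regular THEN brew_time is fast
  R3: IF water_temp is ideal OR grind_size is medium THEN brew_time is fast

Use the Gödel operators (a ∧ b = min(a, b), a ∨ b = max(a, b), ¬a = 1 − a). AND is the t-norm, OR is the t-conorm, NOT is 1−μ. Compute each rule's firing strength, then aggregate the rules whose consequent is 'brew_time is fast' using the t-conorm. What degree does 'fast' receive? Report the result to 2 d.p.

R1: coarse=0.87 → w = 0.87
R2: coarse=0.87, regular=0.49; AND[min(a, b)] → w = 0.49
R3: ideal=0.83, medium=0.30; OR[max(a, b)] → w = 0.83
Rules with consequent 'fast': {R2, R3} → strengths 0.49, 0.83
Aggregate via t-conorm [max(a, b)]: 0.83

0.83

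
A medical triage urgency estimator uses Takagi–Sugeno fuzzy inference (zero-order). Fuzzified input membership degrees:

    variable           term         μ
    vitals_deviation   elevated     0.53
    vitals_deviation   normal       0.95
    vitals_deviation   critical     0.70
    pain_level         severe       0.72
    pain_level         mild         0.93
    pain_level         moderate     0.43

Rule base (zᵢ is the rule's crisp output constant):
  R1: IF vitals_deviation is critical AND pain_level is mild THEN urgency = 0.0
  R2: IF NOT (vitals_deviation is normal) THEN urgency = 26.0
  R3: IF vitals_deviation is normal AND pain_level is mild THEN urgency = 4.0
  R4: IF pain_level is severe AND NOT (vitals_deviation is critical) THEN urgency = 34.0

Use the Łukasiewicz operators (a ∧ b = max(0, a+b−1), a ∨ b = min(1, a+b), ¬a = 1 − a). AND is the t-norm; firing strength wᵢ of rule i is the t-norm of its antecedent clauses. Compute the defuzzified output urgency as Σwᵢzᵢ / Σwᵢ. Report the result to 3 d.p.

3.481

R1 (z=0.0): critical=0.70, mild=0.93; AND[max(0, a+b−1)] → w = 0.63
R2 (z=26.0): ¬normal=1−0.95=0.05 → w = 0.05
R3 (z=4.0): normal=0.95, mild=0.93; AND[max(0, a+b−1)] → w = 0.88
R4 (z=34.0): severe=0.72, ¬critical=1−0.70=0.30; AND[max(0, a+b−1)] → w = 0.02
Weighted average = (0.63·0.0 + 0.05·26.0 + 0.88·4.0 + 0.02·34.0) / (0.63 + 0.05 + 0.88 + 0.02)
  = 5.5000 / 1.5800 = 3.481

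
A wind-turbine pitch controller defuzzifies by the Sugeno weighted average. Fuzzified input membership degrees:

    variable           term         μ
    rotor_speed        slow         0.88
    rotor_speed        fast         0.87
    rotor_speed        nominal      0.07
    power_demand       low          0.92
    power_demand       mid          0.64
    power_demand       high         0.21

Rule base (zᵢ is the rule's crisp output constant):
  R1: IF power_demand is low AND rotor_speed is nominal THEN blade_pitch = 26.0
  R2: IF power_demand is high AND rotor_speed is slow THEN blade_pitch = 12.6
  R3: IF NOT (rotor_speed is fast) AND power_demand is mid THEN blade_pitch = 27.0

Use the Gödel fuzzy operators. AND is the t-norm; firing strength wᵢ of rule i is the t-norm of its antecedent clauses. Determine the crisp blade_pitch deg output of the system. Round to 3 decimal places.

R1 (z=26.0): low=0.92, nominal=0.07; AND[min(a, b)] → w = 0.07
R2 (z=12.6): high=0.21, slow=0.88; AND[min(a, b)] → w = 0.21
R3 (z=27.0): ¬fast=1−0.87=0.13, mid=0.64; AND[min(a, b)] → w = 0.13
Weighted average = (0.07·26.0 + 0.21·12.6 + 0.13·27.0) / (0.07 + 0.21 + 0.13)
  = 7.9760 / 0.4100 = 19.454

19.454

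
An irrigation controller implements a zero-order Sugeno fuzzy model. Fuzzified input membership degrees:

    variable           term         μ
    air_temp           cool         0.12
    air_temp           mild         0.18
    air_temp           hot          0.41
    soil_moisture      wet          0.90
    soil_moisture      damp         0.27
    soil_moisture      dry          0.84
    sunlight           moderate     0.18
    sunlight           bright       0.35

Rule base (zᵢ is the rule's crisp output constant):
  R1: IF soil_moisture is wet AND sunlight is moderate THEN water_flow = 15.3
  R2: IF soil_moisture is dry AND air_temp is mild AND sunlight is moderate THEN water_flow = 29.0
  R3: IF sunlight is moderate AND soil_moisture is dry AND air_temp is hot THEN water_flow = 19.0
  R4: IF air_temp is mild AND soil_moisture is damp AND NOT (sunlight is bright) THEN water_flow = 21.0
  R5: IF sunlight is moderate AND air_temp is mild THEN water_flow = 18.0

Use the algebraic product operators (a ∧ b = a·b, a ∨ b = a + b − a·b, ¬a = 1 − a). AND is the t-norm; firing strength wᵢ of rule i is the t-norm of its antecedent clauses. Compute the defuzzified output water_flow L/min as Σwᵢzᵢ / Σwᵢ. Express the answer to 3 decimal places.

18.059

R1 (z=15.3): wet=0.90, moderate=0.18; AND[a·b] → w = 0.1620
R2 (z=29.0): dry=0.84, mild=0.18, moderate=0.18; AND[a·b] → w = 0.0272
R3 (z=19.0): moderate=0.18, dry=0.84, hot=0.41; AND[a·b] → w = 0.0620
R4 (z=21.0): mild=0.18, damp=0.27, ¬bright=1−0.35=0.65; AND[a·b] → w = 0.0316
R5 (z=18.0): moderate=0.18, mild=0.18; AND[a·b] → w = 0.0324
Weighted average = (0.1620·15.3 + 0.0272·29.0 + 0.0620·19.0 + 0.0316·21.0 + 0.0324·18.0) / (0.1620 + 0.0272 + 0.0620 + 0.0316 + 0.0324)
  = 5.6923 / 0.3152 = 18.059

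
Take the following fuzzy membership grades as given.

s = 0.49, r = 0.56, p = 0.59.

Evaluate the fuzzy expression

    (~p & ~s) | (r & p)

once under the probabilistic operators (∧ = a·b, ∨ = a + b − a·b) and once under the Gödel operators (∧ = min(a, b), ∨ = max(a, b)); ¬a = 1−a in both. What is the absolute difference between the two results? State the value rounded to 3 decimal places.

Under probabilistic:
  ~p = 1 − 0.5900 = 0.4100
  ~s = 1 − 0.4900 = 0.5100
  ~p & ~s = a·b on (0.4100, 0.5100) = 0.2091
  r & p = a·b on (0.5600, 0.5900) = 0.3304
  (~p & ~s) | (r & p) = a + b − a·b on (0.2091, 0.3304) = 0.4704
  → value = 0.4704
Under Gödel:
  ~p = 1 − 0.59 = 0.41
  ~s = 1 − 0.49 = 0.51
  ~p & ~s = min(a, b) on (0.41, 0.51) = 0.41
  r & p = min(a, b) on (0.56, 0.59) = 0.56
  (~p & ~s) | (r & p) = max(a, b) on (0.41, 0.56) = 0.56
  → value = 0.5600
|0.4704 − 0.5600| = 0.090

0.090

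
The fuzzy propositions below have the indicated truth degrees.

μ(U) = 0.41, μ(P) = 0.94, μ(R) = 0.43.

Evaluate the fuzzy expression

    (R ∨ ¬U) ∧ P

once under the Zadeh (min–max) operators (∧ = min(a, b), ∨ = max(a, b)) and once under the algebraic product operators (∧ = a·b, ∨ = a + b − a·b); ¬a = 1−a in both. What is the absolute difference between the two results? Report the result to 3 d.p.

0.130

Under Zadeh (min–max):
  ¬U = 1 − 0.41 = 0.59
  R ∨ ¬U = max(a, b) on (0.43, 0.59) = 0.59
  (R ∨ ¬U) ∧ P = min(a, b) on (0.59, 0.94) = 0.59
  → value = 0.5900
Under algebraic product:
  ¬U = 1 − 0.4100 = 0.5900
  R ∨ ¬U = a + b − a·b on (0.4300, 0.5900) = 0.7663
  (R ∨ ¬U) ∧ P = a·b on (0.7663, 0.9400) = 0.7203
  → value = 0.7203
|0.5900 − 0.7203| = 0.130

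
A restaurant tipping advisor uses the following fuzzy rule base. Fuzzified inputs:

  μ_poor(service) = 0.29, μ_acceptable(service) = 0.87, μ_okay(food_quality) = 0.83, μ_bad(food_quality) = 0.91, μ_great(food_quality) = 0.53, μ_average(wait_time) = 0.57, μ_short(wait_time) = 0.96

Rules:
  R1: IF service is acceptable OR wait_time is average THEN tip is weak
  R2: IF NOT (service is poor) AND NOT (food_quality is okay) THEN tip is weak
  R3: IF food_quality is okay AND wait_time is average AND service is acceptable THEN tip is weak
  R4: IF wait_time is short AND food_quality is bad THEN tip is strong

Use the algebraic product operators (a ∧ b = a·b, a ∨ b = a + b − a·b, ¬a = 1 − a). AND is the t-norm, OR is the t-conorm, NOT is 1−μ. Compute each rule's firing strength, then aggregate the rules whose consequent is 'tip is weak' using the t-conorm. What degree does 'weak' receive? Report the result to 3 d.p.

0.971

R1: acceptable=0.87, average=0.57; OR[a + b − a·b] → w = 0.9441
R2: ¬poor=1−0.29=0.71, ¬okay=1−0.83=0.17; AND[a·b] → w = 0.1207
R3: okay=0.83, average=0.57, acceptable=0.87; AND[a·b] → w = 0.4116
R4: short=0.96, bad=0.91; AND[a·b] → w = 0.8736
Rules with consequent 'weak': {R1, R2, R3} → strengths 0.9441, 0.1207, 0.4116
Aggregate via t-conorm [a + b − a·b]: 0.9711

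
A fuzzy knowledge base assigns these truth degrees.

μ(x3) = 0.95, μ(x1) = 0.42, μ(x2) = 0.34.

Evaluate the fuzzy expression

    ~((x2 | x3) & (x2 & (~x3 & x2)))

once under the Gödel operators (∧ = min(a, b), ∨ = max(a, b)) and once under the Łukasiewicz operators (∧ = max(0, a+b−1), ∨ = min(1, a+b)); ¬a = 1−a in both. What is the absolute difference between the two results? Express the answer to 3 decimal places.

Under Gödel:
  x2 | x3 = max(a, b) on (0.34, 0.95) = 0.95
  ~x3 = 1 − 0.95 = 0.05
  ~x3 & x2 = min(a, b) on (0.05, 0.34) = 0.05
  x2 & (~x3 & x2) = min(a, b) on (0.34, 0.05) = 0.05
  (x2 | x3) & (x2 & (~x3 & x2)) = min(a, b) on (0.95, 0.05) = 0.05
  ~((x2 | x3) & (x2 & (~x3 & x2))) = 1 − 0.05 = 0.95
  → value = 0.9500
Under Łukasiewicz:
  x2 | x3 = min(1, a+b) on (0.34, 0.95) = 1.00
  ~x3 = 1 − 0.95 = 0.05
  ~x3 & x2 = max(0, a+b−1) on (0.05, 0.34) = 0.00
  x2 & (~x3 & x2) = max(0, a+b−1) on (0.34, 0.00) = 0.00
  (x2 | x3) & (x2 & (~x3 & x2)) = max(0, a+b−1) on (1.00, 0.00) = 0.00
  ~((x2 | x3) & (x2 & (~x3 & x2))) = 1 − 0.00 = 1.00
  → value = 1.0000
|0.9500 − 1.0000| = 0.050

0.050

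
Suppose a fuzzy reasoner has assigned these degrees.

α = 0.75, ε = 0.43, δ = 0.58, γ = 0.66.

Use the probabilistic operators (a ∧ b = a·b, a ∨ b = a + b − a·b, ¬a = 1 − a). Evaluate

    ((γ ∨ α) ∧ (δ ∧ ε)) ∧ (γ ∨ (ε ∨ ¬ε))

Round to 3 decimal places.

0.209

γ ∨ α = a + b − a·b on (0.6600, 0.7500) = 0.9150
δ ∧ ε = a·b on (0.5800, 0.4300) = 0.2494
(γ ∨ α) ∧ (δ ∧ ε) = a·b on (0.9150, 0.2494) = 0.2282
¬ε = 1 − 0.4300 = 0.5700
ε ∨ ¬ε = a + b − a·b on (0.4300, 0.5700) = 0.7549
γ ∨ (ε ∨ ¬ε) = a + b − a·b on (0.6600, 0.7549) = 0.9167
((γ ∨ α) ∧ (δ ∧ ε)) ∧ (γ ∨ (ε ∨ ¬ε)) = a·b on (0.2282, 0.9167) = 0.2092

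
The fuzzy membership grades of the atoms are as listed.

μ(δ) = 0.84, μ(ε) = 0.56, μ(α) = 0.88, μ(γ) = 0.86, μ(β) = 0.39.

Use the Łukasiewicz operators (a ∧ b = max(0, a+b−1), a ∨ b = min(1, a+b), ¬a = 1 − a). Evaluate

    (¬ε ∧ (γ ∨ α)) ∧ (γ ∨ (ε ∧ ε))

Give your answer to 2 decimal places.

0.42

¬ε = 1 − 0.56 = 0.44
γ ∨ α = min(1, a+b) on (0.86, 0.88) = 1.00
¬ε ∧ (γ ∨ α) = max(0, a+b−1) on (0.44, 1.00) = 0.44
ε ∧ ε = max(0, a+b−1) on (0.56, 0.56) = 0.12
γ ∨ (ε ∧ ε) = min(1, a+b) on (0.86, 0.12) = 0.98
(¬ε ∧ (γ ∨ α)) ∧ (γ ∨ (ε ∧ ε)) = max(0, a+b−1) on (0.44, 0.98) = 0.42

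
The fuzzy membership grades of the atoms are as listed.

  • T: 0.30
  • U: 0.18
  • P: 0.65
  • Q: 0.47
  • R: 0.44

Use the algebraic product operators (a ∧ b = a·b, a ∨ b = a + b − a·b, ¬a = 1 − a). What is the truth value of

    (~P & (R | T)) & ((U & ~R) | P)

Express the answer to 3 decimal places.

~P = 1 − 0.6500 = 0.3500
R | T = a + b − a·b on (0.4400, 0.3000) = 0.6080
~P & (R | T) = a·b on (0.3500, 0.6080) = 0.2128
~R = 1 − 0.4400 = 0.5600
U & ~R = a·b on (0.1800, 0.5600) = 0.1008
(U & ~R) | P = a + b − a·b on (0.1008, 0.6500) = 0.6853
(~P & (R | T)) & ((U & ~R) | P) = a·b on (0.2128, 0.6853) = 0.1458

0.146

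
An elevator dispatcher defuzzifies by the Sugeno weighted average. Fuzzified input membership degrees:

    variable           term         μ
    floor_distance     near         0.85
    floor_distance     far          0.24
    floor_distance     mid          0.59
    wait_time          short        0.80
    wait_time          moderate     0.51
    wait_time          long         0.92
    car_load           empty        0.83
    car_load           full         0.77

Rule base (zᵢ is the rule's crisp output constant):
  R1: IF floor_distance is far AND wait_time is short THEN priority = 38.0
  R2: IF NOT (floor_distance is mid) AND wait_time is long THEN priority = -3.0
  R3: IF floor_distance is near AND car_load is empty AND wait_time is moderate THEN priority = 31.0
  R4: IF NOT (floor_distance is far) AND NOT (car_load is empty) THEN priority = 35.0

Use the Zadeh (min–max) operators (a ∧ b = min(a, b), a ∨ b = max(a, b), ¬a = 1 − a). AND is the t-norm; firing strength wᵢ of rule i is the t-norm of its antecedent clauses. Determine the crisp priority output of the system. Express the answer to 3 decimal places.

R1 (z=38.0): far=0.24, short=0.80; AND[min(a, b)] → w = 0.24
R2 (z=-3.0): ¬mid=1−0.59=0.41, long=0.92; AND[min(a, b)] → w = 0.41
R3 (z=31.0): near=0.85, empty=0.83, moderate=0.51; AND[min(a, b)] → w = 0.51
R4 (z=35.0): ¬far=1−0.24=0.76, ¬empty=1−0.83=0.17; AND[min(a, b)] → w = 0.17
Weighted average = (0.24·38.0 + 0.41·-3.0 + 0.51·31.0 + 0.17·35.0) / (0.24 + 0.41 + 0.51 + 0.17)
  = 29.6500 / 1.3300 = 22.293

22.293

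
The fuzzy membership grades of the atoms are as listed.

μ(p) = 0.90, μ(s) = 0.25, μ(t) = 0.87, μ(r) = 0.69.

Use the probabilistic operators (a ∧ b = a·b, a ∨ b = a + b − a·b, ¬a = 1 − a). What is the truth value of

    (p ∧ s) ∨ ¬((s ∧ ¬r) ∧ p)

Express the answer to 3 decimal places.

p ∧ s = a·b on (0.9000, 0.2500) = 0.2250
¬r = 1 − 0.6900 = 0.3100
s ∧ ¬r = a·b on (0.2500, 0.3100) = 0.0775
(s ∧ ¬r) ∧ p = a·b on (0.0775, 0.9000) = 0.0698
¬((s ∧ ¬r) ∧ p) = 1 − 0.0698 = 0.9303
(p ∧ s) ∨ ¬((s ∧ ¬r) ∧ p) = a + b − a·b on (0.2250, 0.9303) = 0.9459

0.946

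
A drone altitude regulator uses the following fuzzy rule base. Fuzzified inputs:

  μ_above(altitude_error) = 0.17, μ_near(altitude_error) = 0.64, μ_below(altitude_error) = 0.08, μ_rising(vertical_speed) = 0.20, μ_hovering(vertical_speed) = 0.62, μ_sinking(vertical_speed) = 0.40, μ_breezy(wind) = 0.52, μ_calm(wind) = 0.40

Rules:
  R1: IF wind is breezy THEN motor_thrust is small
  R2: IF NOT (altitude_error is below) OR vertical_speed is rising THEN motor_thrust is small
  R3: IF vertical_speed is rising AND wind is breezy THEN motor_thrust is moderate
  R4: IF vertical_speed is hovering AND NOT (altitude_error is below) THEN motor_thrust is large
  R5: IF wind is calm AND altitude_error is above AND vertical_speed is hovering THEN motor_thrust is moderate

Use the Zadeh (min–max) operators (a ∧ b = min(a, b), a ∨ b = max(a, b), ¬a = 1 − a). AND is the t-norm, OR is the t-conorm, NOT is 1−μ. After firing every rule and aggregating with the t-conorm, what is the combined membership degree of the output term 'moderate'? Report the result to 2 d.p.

R1: breezy=0.52 → w = 0.52
R2: ¬below=1−0.08=0.92, rising=0.20; OR[max(a, b)] → w = 0.92
R3: rising=0.20, breezy=0.52; AND[min(a, b)] → w = 0.20
R4: hovering=0.62, ¬below=1−0.08=0.92; AND[min(a, b)] → w = 0.62
R5: calm=0.40, above=0.17, hovering=0.62; AND[min(a, b)] → w = 0.17
Rules with consequent 'moderate': {R3, R5} → strengths 0.20, 0.17
Aggregate via t-conorm [max(a, b)]: 0.20

0.20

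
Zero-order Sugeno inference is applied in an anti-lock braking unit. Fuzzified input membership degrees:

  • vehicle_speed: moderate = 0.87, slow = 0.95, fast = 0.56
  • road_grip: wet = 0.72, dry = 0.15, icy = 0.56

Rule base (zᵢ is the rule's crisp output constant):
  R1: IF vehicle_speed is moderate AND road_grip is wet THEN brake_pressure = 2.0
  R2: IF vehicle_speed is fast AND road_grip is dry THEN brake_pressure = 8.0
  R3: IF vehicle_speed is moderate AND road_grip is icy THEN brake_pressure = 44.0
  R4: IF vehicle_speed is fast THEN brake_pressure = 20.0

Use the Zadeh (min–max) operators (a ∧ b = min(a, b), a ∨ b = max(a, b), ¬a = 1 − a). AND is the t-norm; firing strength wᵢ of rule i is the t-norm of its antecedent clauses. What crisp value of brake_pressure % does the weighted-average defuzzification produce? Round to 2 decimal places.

R1 (z=2.0): moderate=0.87, wet=0.72; AND[min(a, b)] → w = 0.72
R2 (z=8.0): fast=0.56, dry=0.15; AND[min(a, b)] → w = 0.15
R3 (z=44.0): moderate=0.87, icy=0.56; AND[min(a, b)] → w = 0.56
R4 (z=20.0): fast=0.56 → w = 0.56
Weighted average = (0.72·2.0 + 0.15·8.0 + 0.56·44.0 + 0.56·20.0) / (0.72 + 0.15 + 0.56 + 0.56)
  = 38.4800 / 1.9900 = 19.34

19.34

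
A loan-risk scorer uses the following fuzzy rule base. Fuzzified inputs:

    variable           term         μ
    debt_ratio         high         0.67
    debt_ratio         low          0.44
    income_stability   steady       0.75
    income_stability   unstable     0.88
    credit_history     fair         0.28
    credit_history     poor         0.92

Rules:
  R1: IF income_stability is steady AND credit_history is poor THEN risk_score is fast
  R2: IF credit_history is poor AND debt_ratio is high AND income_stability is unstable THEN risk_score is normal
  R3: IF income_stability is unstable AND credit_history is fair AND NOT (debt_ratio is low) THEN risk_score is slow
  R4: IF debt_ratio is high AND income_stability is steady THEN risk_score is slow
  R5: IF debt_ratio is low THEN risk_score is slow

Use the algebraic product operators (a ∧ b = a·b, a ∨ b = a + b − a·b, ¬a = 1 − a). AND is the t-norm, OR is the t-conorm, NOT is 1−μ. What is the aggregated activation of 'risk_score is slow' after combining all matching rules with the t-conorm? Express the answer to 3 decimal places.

0.760

R1: steady=0.75, poor=0.92; AND[a·b] → w = 0.6900
R2: poor=0.92, high=0.67, unstable=0.88; AND[a·b] → w = 0.5424
R3: unstable=0.88, fair=0.28, ¬low=1−0.44=0.56; AND[a·b] → w = 0.1380
R4: high=0.67, steady=0.75; AND[a·b] → w = 0.5025
R5: low=0.44 → w = 0.4400
Rules with consequent 'slow': {R3, R4, R5} → strengths 0.1380, 0.5025, 0.4400
Aggregate via t-conorm [a + b − a·b]: 0.7598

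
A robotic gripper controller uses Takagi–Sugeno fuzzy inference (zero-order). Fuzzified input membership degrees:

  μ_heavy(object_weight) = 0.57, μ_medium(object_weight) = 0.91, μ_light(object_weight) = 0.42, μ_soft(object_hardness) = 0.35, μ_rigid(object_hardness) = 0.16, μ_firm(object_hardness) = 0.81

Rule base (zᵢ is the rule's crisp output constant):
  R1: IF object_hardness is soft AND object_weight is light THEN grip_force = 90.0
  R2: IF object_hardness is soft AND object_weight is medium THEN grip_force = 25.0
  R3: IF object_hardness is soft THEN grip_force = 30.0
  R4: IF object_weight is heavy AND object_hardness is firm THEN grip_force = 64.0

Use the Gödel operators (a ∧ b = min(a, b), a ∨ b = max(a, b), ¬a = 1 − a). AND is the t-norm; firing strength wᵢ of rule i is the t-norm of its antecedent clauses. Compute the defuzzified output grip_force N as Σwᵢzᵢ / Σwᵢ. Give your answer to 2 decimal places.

53.85

R1 (z=90.0): soft=0.35, light=0.42; AND[min(a, b)] → w = 0.35
R2 (z=25.0): soft=0.35, medium=0.91; AND[min(a, b)] → w = 0.35
R3 (z=30.0): soft=0.35 → w = 0.35
R4 (z=64.0): heavy=0.57, firm=0.81; AND[min(a, b)] → w = 0.57
Weighted average = (0.35·90.0 + 0.35·25.0 + 0.35·30.0 + 0.57·64.0) / (0.35 + 0.35 + 0.35 + 0.57)
  = 87.2300 / 1.6200 = 53.85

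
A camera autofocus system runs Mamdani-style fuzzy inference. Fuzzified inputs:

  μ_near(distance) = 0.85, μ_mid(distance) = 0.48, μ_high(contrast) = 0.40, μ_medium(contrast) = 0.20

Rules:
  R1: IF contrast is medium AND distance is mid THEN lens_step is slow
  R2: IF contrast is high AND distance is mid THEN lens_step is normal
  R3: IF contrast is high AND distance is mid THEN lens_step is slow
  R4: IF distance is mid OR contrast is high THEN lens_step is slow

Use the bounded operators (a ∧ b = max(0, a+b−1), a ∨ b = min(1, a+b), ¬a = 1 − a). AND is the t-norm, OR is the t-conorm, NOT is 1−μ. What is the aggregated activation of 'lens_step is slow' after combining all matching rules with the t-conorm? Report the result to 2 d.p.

0.88

R1: medium=0.20, mid=0.48; AND[max(0, a+b−1)] → w = 0.00
R2: high=0.40, mid=0.48; AND[max(0, a+b−1)] → w = 0.00
R3: high=0.40, mid=0.48; AND[max(0, a+b−1)] → w = 0.00
R4: mid=0.48, high=0.40; OR[min(1, a+b)] → w = 0.88
Rules with consequent 'slow': {R1, R3, R4} → strengths 0.00, 0.00, 0.88
Aggregate via t-conorm [min(1, a+b)]: 0.88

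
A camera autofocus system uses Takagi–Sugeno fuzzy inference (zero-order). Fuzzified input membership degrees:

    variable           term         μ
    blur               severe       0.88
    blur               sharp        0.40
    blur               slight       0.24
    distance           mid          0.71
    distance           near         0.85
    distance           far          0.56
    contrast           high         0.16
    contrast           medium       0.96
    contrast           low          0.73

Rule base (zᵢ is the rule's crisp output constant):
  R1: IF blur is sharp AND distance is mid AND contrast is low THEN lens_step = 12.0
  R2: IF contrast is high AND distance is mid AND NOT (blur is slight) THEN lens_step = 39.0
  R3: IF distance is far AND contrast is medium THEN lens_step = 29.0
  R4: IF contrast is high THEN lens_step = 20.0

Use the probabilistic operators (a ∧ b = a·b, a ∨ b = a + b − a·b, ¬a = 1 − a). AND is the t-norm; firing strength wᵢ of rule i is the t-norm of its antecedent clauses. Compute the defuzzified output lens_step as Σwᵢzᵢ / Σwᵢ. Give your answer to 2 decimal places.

24.86

R1 (z=12.0): sharp=0.40, mid=0.71, low=0.73; AND[a·b] → w = 0.2073
R2 (z=39.0): high=0.16, mid=0.71, ¬slight=1−0.24=0.76; AND[a·b] → w = 0.0863
R3 (z=29.0): far=0.56, medium=0.96; AND[a·b] → w = 0.5376
R4 (z=20.0): high=0.16 → w = 0.1600
Weighted average = (0.2073·12.0 + 0.0863·39.0 + 0.5376·29.0 + 0.1600·20.0) / (0.2073 + 0.0863 + 0.5376 + 0.1600)
  = 24.6453 / 0.9913 = 24.86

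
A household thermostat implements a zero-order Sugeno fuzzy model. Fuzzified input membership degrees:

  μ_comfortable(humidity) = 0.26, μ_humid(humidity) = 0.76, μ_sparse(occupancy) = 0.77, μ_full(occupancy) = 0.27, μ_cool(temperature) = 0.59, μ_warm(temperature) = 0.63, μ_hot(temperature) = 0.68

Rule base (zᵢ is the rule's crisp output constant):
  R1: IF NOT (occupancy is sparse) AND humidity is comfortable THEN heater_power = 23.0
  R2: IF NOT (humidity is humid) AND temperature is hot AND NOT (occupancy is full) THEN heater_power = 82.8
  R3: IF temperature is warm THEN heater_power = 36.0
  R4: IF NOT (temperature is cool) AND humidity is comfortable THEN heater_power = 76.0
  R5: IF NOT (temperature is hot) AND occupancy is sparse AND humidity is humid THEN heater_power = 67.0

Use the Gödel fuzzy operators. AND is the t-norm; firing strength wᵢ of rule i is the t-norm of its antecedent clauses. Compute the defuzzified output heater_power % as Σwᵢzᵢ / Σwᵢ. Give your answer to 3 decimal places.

53.001

R1 (z=23.0): ¬sparse=1−0.77=0.23, comfortable=0.26; AND[min(a, b)] → w = 0.23
R2 (z=82.8): ¬humid=1−0.76=0.24, hot=0.68, ¬full=1−0.27=0.73; AND[min(a, b)] → w = 0.24
R3 (z=36.0): warm=0.63 → w = 0.63
R4 (z=76.0): ¬cool=1−0.59=0.41, comfortable=0.26; AND[min(a, b)] → w = 0.26
R5 (z=67.0): ¬hot=1−0.68=0.32, sparse=0.77, humid=0.76; AND[min(a, b)] → w = 0.32
Weighted average = (0.23·23.0 + 0.24·82.8 + 0.63·36.0 + 0.26·76.0 + 0.32·67.0) / (0.23 + 0.24 + 0.63 + 0.26 + 0.32)
  = 89.0420 / 1.6800 = 53.001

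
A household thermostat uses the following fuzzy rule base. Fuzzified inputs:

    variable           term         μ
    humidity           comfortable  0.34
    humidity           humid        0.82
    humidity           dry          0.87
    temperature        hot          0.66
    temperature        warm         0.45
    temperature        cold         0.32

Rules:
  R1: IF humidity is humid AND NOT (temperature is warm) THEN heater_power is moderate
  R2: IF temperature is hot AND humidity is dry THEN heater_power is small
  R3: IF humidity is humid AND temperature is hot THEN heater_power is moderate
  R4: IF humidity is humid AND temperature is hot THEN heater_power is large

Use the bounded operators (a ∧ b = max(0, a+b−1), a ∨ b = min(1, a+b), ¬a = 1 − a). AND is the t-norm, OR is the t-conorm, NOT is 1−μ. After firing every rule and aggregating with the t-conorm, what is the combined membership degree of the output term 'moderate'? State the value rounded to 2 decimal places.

0.85

R1: humid=0.82, ¬warm=1−0.45=0.55; AND[max(0, a+b−1)] → w = 0.37
R2: hot=0.66, dry=0.87; AND[max(0, a+b−1)] → w = 0.53
R3: humid=0.82, hot=0.66; AND[max(0, a+b−1)] → w = 0.48
R4: humid=0.82, hot=0.66; AND[max(0, a+b−1)] → w = 0.48
Rules with consequent 'moderate': {R1, R3} → strengths 0.37, 0.48
Aggregate via t-conorm [min(1, a+b)]: 0.85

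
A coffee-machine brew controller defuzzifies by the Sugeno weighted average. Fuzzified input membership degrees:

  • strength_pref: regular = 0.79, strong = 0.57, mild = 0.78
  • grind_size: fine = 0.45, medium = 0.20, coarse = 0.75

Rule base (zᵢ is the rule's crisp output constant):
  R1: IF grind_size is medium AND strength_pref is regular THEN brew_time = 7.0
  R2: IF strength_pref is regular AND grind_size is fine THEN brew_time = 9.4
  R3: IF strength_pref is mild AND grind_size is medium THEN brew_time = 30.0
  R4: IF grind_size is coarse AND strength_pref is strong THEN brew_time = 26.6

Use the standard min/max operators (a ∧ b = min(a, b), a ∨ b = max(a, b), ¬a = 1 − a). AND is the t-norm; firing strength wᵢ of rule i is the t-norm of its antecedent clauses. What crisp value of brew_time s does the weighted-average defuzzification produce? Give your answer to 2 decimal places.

18.87

R1 (z=7.0): medium=0.20, regular=0.79; AND[min(a, b)] → w = 0.20
R2 (z=9.4): regular=0.79, fine=0.45; AND[min(a, b)] → w = 0.45
R3 (z=30.0): mild=0.78, medium=0.20; AND[min(a, b)] → w = 0.20
R4 (z=26.6): coarse=0.75, strong=0.57; AND[min(a, b)] → w = 0.57
Weighted average = (0.20·7.0 + 0.45·9.4 + 0.20·30.0 + 0.57·26.6) / (0.20 + 0.45 + 0.20 + 0.57)
  = 26.7920 / 1.4200 = 18.87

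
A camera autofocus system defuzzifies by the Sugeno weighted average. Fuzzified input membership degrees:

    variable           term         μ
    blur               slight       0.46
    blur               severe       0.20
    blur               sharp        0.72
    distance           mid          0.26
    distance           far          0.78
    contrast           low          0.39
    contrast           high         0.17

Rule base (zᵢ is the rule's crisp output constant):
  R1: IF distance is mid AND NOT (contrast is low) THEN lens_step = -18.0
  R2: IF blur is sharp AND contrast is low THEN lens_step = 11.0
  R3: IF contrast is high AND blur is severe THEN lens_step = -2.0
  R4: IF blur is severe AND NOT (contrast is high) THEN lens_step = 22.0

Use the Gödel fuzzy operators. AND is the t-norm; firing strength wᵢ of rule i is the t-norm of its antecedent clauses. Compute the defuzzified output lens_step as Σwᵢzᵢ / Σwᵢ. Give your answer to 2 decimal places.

3.60

R1 (z=-18.0): mid=0.26, ¬low=1−0.39=0.61; AND[min(a, b)] → w = 0.26
R2 (z=11.0): sharp=0.72, low=0.39; AND[min(a, b)] → w = 0.39
R3 (z=-2.0): high=0.17, severe=0.20; AND[min(a, b)] → w = 0.17
R4 (z=22.0): severe=0.20, ¬high=1−0.17=0.83; AND[min(a, b)] → w = 0.20
Weighted average = (0.26·-18.0 + 0.39·11.0 + 0.17·-2.0 + 0.20·22.0) / (0.26 + 0.39 + 0.17 + 0.20)
  = 3.6700 / 1.0200 = 3.60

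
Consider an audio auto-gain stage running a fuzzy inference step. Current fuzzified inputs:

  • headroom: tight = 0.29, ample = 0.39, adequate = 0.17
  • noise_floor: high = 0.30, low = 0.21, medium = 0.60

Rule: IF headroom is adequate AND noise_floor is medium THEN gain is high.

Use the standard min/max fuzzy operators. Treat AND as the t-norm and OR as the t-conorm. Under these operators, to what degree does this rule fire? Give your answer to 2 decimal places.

firing strength: adequate=0.17, medium=0.60; AND[min(a, b)] → w = 0.17

0.17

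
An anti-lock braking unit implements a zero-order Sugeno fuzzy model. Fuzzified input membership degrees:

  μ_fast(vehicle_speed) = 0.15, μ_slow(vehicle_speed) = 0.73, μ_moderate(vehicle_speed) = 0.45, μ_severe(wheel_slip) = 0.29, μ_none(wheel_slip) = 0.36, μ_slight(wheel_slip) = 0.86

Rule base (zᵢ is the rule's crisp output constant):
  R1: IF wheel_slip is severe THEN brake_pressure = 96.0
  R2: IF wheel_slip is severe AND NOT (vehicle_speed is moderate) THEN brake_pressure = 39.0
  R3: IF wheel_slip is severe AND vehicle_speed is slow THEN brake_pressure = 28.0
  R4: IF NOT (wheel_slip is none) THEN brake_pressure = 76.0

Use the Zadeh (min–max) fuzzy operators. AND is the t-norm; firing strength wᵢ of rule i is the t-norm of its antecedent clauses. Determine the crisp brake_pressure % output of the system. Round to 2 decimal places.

63.52

R1 (z=96.0): severe=0.29 → w = 0.29
R2 (z=39.0): severe=0.29, ¬moderate=1−0.45=0.55; AND[min(a, b)] → w = 0.29
R3 (z=28.0): severe=0.29, slow=0.73; AND[min(a, b)] → w = 0.29
R4 (z=76.0): ¬none=1−0.36=0.64 → w = 0.64
Weighted average = (0.29·96.0 + 0.29·39.0 + 0.29·28.0 + 0.64·76.0) / (0.29 + 0.29 + 0.29 + 0.64)
  = 95.9100 / 1.5100 = 63.52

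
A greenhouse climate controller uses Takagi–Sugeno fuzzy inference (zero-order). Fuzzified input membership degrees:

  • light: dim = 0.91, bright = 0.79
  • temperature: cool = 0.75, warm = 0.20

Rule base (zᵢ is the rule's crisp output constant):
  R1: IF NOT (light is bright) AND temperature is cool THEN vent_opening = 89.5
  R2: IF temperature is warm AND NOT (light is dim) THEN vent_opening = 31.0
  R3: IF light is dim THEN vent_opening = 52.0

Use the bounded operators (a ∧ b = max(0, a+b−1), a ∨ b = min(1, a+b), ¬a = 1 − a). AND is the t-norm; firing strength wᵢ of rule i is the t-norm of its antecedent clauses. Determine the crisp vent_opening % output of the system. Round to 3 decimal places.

R1 (z=89.5): ¬bright=1−0.79=0.21, cool=0.75; AND[max(0, a+b−1)] → w = 0.00
R2 (z=31.0): warm=0.20, ¬dim=1−0.91=0.09; AND[max(0, a+b−1)] → w = 0.00
R3 (z=52.0): dim=0.91 → w = 0.91
Weighted average = (0.00·89.5 + 0.00·31.0 + 0.91·52.0) / (0.00 + 0.00 + 0.91)
  = 47.3200 / 0.9100 = 52.000

52.000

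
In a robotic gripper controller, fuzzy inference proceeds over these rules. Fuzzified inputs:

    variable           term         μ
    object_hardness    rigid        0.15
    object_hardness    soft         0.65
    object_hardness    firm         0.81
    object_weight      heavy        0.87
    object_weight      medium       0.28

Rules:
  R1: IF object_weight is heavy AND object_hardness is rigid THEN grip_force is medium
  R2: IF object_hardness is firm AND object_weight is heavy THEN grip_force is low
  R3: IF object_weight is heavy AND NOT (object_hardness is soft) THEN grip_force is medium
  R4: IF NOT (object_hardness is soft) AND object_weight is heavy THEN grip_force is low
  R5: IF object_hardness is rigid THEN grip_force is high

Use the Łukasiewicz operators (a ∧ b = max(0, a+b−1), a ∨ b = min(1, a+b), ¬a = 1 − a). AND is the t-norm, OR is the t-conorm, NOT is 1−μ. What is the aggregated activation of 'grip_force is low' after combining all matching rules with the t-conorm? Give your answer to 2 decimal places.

R1: heavy=0.87, rigid=0.15; AND[max(0, a+b−1)] → w = 0.02
R2: firm=0.81, heavy=0.87; AND[max(0, a+b−1)] → w = 0.68
R3: heavy=0.87, ¬soft=1−0.65=0.35; AND[max(0, a+b−1)] → w = 0.22
R4: ¬soft=1−0.65=0.35, heavy=0.87; AND[max(0, a+b−1)] → w = 0.22
R5: rigid=0.15 → w = 0.15
Rules with consequent 'low': {R2, R4} → strengths 0.68, 0.22
Aggregate via t-conorm [min(1, a+b)]: 0.90

0.90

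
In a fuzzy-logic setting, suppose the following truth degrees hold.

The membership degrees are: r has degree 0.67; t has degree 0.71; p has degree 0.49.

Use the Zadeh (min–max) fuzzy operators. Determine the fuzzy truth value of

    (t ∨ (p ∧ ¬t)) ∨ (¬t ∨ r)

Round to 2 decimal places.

¬t = 1 − 0.71 = 0.29
p ∧ ¬t = min(a, b) on (0.49, 0.29) = 0.29
t ∨ (p ∧ ¬t) = max(a, b) on (0.71, 0.29) = 0.71
¬t = 1 − 0.71 = 0.29
¬t ∨ r = max(a, b) on (0.29, 0.67) = 0.67
(t ∨ (p ∧ ¬t)) ∨ (¬t ∨ r) = max(a, b) on (0.71, 0.67) = 0.71

0.71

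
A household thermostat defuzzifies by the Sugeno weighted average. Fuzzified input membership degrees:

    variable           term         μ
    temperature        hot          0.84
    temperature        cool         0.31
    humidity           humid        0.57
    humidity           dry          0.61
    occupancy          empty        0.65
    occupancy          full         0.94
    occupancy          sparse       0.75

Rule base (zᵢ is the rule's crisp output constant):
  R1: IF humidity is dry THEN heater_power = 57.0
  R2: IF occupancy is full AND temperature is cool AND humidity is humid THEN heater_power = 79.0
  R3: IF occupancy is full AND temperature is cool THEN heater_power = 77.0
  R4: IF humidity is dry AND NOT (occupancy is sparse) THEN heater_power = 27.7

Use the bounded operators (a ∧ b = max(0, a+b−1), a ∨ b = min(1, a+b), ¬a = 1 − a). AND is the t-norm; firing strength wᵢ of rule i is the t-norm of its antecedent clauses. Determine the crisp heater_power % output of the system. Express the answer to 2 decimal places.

62.81

R1 (z=57.0): dry=0.61 → w = 0.61
R2 (z=79.0): full=0.94, cool=0.31, humid=0.57; AND[max(0, a+b−1)] → w = 0.00
R3 (z=77.0): full=0.94, cool=0.31; AND[max(0, a+b−1)] → w = 0.25
R4 (z=27.7): dry=0.61, ¬sparse=1−0.75=0.25; AND[max(0, a+b−1)] → w = 0.00
Weighted average = (0.61·57.0 + 0.00·79.0 + 0.25·77.0 + 0.00·27.7) / (0.61 + 0.00 + 0.25 + 0.00)
  = 54.0200 / 0.8600 = 62.81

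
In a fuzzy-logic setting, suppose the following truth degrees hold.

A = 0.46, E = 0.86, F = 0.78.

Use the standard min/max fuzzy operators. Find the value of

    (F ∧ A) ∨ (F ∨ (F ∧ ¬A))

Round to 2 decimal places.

F ∧ A = min(a, b) on (0.78, 0.46) = 0.46
¬A = 1 − 0.46 = 0.54
F ∧ ¬A = min(a, b) on (0.78, 0.54) = 0.54
F ∨ (F ∧ ¬A) = max(a, b) on (0.78, 0.54) = 0.78
(F ∧ A) ∨ (F ∨ (F ∧ ¬A)) = max(a, b) on (0.46, 0.78) = 0.78

0.78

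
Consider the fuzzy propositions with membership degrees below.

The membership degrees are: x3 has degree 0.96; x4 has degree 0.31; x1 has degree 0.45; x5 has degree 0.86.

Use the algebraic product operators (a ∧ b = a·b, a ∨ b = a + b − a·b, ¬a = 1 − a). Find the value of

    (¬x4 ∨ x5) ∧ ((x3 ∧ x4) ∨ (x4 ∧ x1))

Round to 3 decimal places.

¬x4 = 1 − 0.3100 = 0.6900
¬x4 ∨ x5 = a + b − a·b on (0.6900, 0.8600) = 0.9566
x3 ∧ x4 = a·b on (0.9600, 0.3100) = 0.2976
x4 ∧ x1 = a·b on (0.3100, 0.4500) = 0.1395
(x3 ∧ x4) ∨ (x4 ∧ x1) = a + b − a·b on (0.2976, 0.1395) = 0.3956
(¬x4 ∨ x5) ∧ ((x3 ∧ x4) ∨ (x4 ∧ x1)) = a·b on (0.9566, 0.3956) = 0.3784

0.378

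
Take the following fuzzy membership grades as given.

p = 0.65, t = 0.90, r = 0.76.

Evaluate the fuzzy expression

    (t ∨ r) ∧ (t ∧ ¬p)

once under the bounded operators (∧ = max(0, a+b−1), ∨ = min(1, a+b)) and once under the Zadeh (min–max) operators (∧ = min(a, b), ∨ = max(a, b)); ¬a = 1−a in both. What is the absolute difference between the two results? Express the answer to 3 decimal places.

0.100

Under bounded:
  t ∨ r = min(1, a+b) on (0.90, 0.76) = 1.00
  ¬p = 1 − 0.65 = 0.35
  t ∧ ¬p = max(0, a+b−1) on (0.90, 0.35) = 0.25
  (t ∨ r) ∧ (t ∧ ¬p) = max(0, a+b−1) on (1.00, 0.25) = 0.25
  → value = 0.2500
Under Zadeh (min–max):
  t ∨ r = max(a, b) on (0.90, 0.76) = 0.90
  ¬p = 1 − 0.65 = 0.35
  t ∧ ¬p = min(a, b) on (0.90, 0.35) = 0.35
  (t ∨ r) ∧ (t ∧ ¬p) = min(a, b) on (0.90, 0.35) = 0.35
  → value = 0.3500
|0.2500 − 0.3500| = 0.100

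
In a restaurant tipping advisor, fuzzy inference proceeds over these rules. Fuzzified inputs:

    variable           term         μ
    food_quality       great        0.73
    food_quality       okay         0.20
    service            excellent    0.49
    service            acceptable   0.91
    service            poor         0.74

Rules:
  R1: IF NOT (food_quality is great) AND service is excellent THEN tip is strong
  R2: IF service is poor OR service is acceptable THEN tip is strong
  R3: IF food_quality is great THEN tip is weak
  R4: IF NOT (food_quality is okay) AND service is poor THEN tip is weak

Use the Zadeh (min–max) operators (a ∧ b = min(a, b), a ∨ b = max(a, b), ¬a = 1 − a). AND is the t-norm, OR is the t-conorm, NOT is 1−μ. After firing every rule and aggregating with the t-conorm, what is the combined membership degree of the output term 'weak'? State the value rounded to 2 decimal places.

0.74

R1: ¬great=1−0.73=0.27, excellent=0.49; AND[min(a, b)] → w = 0.27
R2: poor=0.74, acceptable=0.91; OR[max(a, b)] → w = 0.91
R3: great=0.73 → w = 0.73
R4: ¬okay=1−0.20=0.80, poor=0.74; AND[min(a, b)] → w = 0.74
Rules with consequent 'weak': {R3, R4} → strengths 0.73, 0.74
Aggregate via t-conorm [max(a, b)]: 0.74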